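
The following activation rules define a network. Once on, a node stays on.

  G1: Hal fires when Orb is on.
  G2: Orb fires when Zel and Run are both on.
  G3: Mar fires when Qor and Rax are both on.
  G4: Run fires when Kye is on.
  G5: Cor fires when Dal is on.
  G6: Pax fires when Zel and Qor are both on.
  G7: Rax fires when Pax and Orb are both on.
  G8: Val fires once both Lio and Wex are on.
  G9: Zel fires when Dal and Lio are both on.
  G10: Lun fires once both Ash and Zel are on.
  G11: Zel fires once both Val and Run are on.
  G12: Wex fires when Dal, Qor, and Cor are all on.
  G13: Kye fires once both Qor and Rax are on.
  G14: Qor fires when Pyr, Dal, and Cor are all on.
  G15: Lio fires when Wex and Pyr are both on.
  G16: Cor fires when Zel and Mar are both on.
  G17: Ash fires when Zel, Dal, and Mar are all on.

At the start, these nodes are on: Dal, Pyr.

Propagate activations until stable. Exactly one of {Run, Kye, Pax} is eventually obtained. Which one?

Dal is on, so Cor fires (G5).
Pyr, Dal, and Cor are on, so Qor fires (G14).
G12: Dal, Qor, and Cor on → Wex on.
Wex and Pyr are on, so Lio fires (G15).
G9: Dal and Lio on → Zel on.
Zel and Qor are on, so Pax fires (G6).
Run would need Kye (G4), but Kye never turns on. Kye would need Qor and Rax (G13), but Rax never turns on.

Pax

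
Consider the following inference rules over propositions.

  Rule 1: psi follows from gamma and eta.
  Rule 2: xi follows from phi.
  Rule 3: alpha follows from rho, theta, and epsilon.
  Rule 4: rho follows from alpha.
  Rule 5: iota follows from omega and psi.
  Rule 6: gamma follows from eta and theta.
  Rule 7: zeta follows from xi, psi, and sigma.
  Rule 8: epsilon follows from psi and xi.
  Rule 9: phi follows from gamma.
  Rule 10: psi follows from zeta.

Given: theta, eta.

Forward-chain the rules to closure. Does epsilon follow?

eta and theta hold, so gamma follows (Rule 6).
From gamma and eta, Rule 1 gives psi.
From gamma, Rule 9 gives phi.
phi holds, so xi follows (Rule 2).
psi and xi hold, so epsilon follows (Rule 8).

Yes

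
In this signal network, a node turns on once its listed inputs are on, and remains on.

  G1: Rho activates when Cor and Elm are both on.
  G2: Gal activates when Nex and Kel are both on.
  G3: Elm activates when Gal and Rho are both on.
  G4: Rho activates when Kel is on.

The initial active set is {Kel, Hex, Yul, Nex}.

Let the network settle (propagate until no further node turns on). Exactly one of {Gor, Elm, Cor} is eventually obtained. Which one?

Kel is on, so Rho activates (G4).
Nex and Kel are on, so Gal activates (G2).
Gal and Rho are on, so Elm activates (G3).
No rule produces Gor, and it is not given. No rule produces Cor, and it is not given.

Elm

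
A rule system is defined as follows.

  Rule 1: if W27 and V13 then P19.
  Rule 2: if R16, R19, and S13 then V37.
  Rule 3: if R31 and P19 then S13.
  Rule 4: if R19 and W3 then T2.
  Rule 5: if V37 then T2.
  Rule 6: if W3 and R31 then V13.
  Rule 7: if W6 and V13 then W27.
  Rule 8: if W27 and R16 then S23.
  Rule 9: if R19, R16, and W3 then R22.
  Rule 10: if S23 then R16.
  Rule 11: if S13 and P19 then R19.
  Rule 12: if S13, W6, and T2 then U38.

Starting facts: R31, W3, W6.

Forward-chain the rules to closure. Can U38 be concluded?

W3 and R31 hold, so V13 follows (Rule 6).
W6 and V13 hold, so W27 follows (Rule 7).
From W27 and V13, Rule 1 gives P19.
From R31 and P19, Rule 3 gives S13.
From S13 and P19, Rule 11 gives R19.
From R19 and W3, Rule 4 gives T2.
From S13, W6, and T2, Rule 12 gives U38.

Yes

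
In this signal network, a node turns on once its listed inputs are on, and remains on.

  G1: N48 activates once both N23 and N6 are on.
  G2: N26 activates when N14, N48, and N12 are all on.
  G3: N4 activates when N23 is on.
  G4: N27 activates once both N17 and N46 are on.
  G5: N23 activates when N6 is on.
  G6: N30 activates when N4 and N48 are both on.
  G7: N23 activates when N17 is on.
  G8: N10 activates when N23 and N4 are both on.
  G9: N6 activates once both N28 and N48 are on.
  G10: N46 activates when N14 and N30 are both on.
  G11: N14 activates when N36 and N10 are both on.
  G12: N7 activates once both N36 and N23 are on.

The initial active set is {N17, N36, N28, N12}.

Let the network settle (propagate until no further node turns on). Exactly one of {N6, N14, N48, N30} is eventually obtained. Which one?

G7: N17 on → N23 on.
N23 is on, so N4 activates (G3).
N23 and N4 are on, so N10 activates (G8).
N36 and N10 are on, so N14 activates (G11).
N30 would need N4 and N48 (G6), but N48 never turns on. N48 would need N23 and N6 (G1), but N6 never turns on. N6 would need N28 and N48 (G9), but N48 never turns on.

N14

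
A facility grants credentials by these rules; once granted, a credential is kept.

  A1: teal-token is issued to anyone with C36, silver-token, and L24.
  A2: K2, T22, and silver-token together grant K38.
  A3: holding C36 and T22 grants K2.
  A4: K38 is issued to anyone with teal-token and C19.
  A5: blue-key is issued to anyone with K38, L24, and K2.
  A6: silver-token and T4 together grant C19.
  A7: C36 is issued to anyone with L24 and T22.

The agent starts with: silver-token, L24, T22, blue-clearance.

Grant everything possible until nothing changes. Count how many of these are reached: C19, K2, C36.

2

Holding L24 and T22 grants C36 (A7).
Holding C36 and T22 grants K2 (A3).
C19 would need silver-token and T4 (A6), but T4 is never granted.
K2: reached.
C36: reached.
Reached: K2 and C36 — 2 of the 3.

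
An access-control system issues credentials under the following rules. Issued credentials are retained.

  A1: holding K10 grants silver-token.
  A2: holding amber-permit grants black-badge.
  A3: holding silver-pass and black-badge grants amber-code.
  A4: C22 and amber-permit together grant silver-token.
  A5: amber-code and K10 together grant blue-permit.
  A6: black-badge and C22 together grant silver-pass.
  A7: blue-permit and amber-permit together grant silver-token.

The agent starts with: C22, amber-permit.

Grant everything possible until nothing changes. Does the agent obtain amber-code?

Yes

Holding amber-permit grants black-badge (A2).
Holding black-badge and C22 grants silver-pass (A6).
Holding silver-pass and black-badge grants amber-code (A3).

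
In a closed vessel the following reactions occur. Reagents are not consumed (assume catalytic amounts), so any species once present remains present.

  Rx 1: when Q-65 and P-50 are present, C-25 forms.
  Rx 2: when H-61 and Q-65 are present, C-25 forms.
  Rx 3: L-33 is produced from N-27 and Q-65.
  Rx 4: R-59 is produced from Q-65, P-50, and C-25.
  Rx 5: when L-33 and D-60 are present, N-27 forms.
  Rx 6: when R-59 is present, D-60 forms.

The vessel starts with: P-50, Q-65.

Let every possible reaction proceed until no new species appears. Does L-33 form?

L-33 would need N-27 and Q-65 (Rx 3), but N-27 never forms.

No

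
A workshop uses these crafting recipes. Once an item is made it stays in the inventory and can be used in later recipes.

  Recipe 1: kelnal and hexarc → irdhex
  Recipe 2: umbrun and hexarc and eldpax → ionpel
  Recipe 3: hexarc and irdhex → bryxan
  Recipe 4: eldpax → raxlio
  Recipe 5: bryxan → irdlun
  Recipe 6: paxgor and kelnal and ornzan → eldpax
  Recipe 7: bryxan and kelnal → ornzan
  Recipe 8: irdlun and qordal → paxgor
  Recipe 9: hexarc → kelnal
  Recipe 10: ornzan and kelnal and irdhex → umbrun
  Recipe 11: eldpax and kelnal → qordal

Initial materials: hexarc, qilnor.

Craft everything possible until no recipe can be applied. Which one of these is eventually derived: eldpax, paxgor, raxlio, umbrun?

Using Recipe 9, hexarc makes kelnal.
Using Recipe 1, kelnal and hexarc make irdhex.
hexarc and irdhex → bryxan (Recipe 3).
Using Recipe 7, bryxan and kelnal make ornzan.
ornzan and kelnal and irdhex → umbrun (Recipe 10).
eldpax would need paxgor, kelnal, and ornzan (Recipe 6), but paxgor is never obtained. paxgor would need irdlun and qordal (Recipe 8), but qordal is never obtained. raxlio would need eldpax (Recipe 4), but eldpax is never obtained.

umbrun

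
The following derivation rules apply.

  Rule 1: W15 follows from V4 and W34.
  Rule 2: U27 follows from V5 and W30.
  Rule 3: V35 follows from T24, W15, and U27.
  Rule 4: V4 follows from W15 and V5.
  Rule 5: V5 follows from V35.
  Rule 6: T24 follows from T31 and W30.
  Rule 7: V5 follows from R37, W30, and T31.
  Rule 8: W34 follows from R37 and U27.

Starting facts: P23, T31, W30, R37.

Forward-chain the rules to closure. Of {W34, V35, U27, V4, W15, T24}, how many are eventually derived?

From R37, W30, and T31, Rule 7 gives V5.
From T31 and W30, Rule 6 gives T24.
From V5 and W30, Rule 2 gives U27.
From R37 and U27, Rule 8 gives W34.
W34: reached.
V35 would need T24, W15, and U27 (Rule 3), but W15 is never established.
U27: reached.
V4 would need W15 and V5 (Rule 4), but W15 is never established.
W15 would need V4 and W34 (Rule 1), but V4 is never established.
T24: reached.
Reached: W34, U27, and T24 — 3 of the 6.

3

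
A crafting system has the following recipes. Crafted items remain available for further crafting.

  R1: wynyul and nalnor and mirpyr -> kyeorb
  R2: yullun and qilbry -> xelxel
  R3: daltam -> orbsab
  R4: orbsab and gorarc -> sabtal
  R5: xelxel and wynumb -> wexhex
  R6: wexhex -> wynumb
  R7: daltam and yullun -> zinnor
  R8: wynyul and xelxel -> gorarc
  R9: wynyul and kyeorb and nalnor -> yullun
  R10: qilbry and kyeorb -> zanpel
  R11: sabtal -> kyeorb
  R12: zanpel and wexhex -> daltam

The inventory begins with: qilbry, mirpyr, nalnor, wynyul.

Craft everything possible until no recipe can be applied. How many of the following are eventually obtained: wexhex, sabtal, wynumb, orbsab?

0

wexhex would need xelxel and wynumb (R5), but wynumb is never obtained.
sabtal would need orbsab and gorarc (R4), but orbsab is never obtained.
wynumb would need wexhex (R6), but wexhex is never obtained.
orbsab would need daltam (R3), but daltam is never obtained.
None of the 4 are reached.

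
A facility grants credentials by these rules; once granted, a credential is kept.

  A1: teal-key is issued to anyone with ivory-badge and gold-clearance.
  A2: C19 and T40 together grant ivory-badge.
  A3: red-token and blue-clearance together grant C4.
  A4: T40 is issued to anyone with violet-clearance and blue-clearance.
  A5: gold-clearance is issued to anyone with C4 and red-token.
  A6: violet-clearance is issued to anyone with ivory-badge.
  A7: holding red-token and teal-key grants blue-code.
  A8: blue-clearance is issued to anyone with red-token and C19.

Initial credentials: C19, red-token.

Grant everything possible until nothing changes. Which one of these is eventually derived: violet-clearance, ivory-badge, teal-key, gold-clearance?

gold-clearance

Holding red-token and C19 grants blue-clearance (A8).
Holding red-token and blue-clearance grants C4 (A3).
Holding C4 and red-token grants gold-clearance (A5).
ivory-badge would need C19 and T40 (A2), but T40 is never granted. violet-clearance would need ivory-badge (A6), but ivory-badge is never granted. teal-key would need ivory-badge and gold-clearance (A1), but ivory-badge is never granted.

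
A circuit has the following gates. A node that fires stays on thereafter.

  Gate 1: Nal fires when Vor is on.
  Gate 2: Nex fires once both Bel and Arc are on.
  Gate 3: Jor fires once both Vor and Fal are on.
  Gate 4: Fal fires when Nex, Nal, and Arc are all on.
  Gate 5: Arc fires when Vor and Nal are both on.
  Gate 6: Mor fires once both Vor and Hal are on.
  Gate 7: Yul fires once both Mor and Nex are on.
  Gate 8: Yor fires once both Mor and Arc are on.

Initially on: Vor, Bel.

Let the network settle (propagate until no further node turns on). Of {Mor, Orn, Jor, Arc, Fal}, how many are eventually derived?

3

Gate 1: Vor on → Nal on.
Gate 5: Vor and Nal on → Arc on.
Bel and Arc are on, so Nex fires (Gate 2).
Nex, Nal, and Arc are on, so Fal fires (Gate 4).
Vor and Fal are on, so Jor fires (Gate 3).
Mor would need Vor and Hal (Gate 6), but Hal never turns on.
No rule produces Orn, and it is not given.
Jor: reached.
Arc: reached.
Fal: reached.
Reached: Jor, Arc, and Fal — 3 of the 5.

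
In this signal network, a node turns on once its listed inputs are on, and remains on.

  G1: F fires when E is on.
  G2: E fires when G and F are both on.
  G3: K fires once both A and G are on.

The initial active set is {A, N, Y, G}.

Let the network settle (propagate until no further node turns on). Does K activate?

G3: A and G on → K on.

Yes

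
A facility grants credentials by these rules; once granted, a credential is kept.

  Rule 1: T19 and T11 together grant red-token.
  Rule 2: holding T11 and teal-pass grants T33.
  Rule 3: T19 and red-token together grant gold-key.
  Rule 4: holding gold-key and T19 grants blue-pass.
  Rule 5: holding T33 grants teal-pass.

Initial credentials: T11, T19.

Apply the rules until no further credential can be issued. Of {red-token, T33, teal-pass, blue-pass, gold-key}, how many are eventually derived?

Holding T19 and T11 grants red-token (Rule 1).
Holding T19 and red-token grants gold-key (Rule 3).
Holding gold-key and T19 grants blue-pass (Rule 4).
red-token: reached.
T33 would need T11 and teal-pass (Rule 2), but teal-pass is never granted.
teal-pass would need T33 (Rule 5), but T33 is never granted.
blue-pass: reached.
gold-key: reached.
Reached: red-token, blue-pass, and gold-key — 3 of the 5.

3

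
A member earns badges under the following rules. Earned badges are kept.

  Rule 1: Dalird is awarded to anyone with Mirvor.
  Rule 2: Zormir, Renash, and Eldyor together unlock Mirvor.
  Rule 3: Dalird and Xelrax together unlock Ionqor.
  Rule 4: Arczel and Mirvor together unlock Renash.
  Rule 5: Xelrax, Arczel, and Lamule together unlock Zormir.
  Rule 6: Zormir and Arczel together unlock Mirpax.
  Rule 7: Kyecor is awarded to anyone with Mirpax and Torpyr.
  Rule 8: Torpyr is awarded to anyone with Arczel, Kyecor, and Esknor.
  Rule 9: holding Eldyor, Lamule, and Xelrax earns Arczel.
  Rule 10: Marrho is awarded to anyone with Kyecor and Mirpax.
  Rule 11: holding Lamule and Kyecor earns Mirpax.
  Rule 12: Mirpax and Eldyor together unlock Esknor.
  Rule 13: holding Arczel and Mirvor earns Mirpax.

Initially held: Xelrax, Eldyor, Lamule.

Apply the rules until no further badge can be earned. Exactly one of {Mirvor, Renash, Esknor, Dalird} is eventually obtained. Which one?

With Eldyor, Lamule, and Xelrax, Arczel is earned (Rule 9).
With Xelrax, Arczel, and Lamule, Zormir is earned (Rule 5).
With Zormir and Arczel, Mirpax is earned (Rule 6).
With Mirpax and Eldyor, Esknor is earned (Rule 12).
Renash would need Arczel and Mirvor (Rule 4), but Mirvor is never earned. Mirvor would need Zormir, Renash, and Eldyor (Rule 2), but Renash is never earned. Dalird would need Mirvor (Rule 1), but Mirvor is never earned.

Esknor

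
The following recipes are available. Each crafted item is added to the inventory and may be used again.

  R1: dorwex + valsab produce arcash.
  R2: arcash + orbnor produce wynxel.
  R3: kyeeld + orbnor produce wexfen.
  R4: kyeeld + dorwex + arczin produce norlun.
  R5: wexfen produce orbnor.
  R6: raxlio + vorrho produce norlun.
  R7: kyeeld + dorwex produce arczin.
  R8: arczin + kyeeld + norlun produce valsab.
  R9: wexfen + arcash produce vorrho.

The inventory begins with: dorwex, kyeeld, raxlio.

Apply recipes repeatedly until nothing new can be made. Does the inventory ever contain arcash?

kyeeld + dorwex → arczin (R7).
Using R4, kyeeld, dorwex, and arczin make norlun.
arczin + kyeeld + norlun → valsab (R8).
Using R1, dorwex and valsab make arcash.

Yes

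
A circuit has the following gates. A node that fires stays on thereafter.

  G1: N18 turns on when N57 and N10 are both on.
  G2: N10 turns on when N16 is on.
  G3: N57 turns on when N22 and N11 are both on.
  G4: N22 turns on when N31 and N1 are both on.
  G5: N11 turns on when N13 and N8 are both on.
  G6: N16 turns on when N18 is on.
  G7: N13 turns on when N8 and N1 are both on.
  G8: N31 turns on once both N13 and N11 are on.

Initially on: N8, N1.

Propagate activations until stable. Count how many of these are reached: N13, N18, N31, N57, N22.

4

N8 and N1 are on, so N13 turns on (G7).
G5: N13 and N8 on → N11 on.
N13 and N11 are on, so N31 turns on (G8).
G4: N31 and N1 on → N22 on.
G3: N22 and N11 on → N57 on.
N13: reached.
N18 would need N57 and N10 (G1), but N10 never turns on.
N31: reached.
N57: reached.
N22: reached.
Reached: N13, N31, N57, and N22 — 4 of the 5.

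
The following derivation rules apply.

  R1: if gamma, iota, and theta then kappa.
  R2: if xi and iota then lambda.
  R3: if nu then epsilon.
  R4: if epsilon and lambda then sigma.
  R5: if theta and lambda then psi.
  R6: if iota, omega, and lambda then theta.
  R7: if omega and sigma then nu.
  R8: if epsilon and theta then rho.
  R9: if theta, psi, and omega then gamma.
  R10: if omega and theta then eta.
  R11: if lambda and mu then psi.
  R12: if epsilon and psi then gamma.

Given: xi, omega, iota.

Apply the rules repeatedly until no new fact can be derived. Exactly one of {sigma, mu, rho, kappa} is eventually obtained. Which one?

kappa

xi and iota hold, so lambda follows (R2).
From iota, omega, and lambda, R6 gives theta.
theta and lambda hold, so psi follows (R5).
From theta, psi, and omega, R9 gives gamma.
From gamma, iota, and theta, R1 gives kappa.
No rule produces mu, and it is not given. sigma would need epsilon and lambda (R4), but epsilon is never established. rho would need epsilon and theta (R8), but epsilon is never established.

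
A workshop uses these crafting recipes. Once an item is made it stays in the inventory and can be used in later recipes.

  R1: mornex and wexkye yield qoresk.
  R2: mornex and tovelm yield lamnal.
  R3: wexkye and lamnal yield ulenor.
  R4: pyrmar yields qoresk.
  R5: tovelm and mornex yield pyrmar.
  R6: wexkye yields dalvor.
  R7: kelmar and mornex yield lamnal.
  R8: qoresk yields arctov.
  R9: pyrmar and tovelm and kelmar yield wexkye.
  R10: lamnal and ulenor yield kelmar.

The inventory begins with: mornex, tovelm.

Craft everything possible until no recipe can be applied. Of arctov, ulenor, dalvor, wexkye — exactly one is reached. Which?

arctov

Using R5, tovelm and mornex make pyrmar.
pyrmar → qoresk (R4).
Using R8, qoresk makes arctov.
dalvor would need wexkye (R6), but wexkye is never obtained. ulenor would need wexkye and lamnal (R3), but wexkye is never obtained. wexkye would need pyrmar, tovelm, and kelmar (R9), but kelmar is never obtained.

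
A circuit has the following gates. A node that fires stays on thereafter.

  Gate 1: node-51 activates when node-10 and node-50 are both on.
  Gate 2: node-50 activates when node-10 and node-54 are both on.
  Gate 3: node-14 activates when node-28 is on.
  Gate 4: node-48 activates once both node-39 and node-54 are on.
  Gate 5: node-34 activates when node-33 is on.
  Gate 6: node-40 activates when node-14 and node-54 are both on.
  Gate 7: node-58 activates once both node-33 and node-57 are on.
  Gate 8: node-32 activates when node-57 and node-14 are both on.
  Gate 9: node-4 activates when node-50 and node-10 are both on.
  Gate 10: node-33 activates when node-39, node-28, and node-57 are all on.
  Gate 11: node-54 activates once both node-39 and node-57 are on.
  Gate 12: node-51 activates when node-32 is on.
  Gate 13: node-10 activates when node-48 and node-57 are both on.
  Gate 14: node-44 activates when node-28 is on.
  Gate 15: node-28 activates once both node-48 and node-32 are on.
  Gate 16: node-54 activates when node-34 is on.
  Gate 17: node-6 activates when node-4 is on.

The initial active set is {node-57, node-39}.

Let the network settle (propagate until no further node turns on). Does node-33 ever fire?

node-33 would need node-39, node-28, and node-57 (Gate 10), but node-28 never turns on.

No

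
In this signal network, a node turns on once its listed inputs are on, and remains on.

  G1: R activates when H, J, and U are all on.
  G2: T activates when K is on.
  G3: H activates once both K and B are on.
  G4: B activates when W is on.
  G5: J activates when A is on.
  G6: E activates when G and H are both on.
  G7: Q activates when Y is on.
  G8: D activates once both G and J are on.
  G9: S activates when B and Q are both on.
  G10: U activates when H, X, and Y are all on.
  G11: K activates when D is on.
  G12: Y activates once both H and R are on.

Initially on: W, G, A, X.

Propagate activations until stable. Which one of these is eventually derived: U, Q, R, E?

G4: W on → B on.
G5: A on → J on.
G and J are on, so D activates (G8).
G11: D on → K on.
K and B are on, so H activates (G3).
G6: G and H on → E on.
R would need H, J, and U (G1), but U never turns on. Q would need Y (G7), but Y never turns on. U would need H, X, and Y (G10), but Y never turns on.

E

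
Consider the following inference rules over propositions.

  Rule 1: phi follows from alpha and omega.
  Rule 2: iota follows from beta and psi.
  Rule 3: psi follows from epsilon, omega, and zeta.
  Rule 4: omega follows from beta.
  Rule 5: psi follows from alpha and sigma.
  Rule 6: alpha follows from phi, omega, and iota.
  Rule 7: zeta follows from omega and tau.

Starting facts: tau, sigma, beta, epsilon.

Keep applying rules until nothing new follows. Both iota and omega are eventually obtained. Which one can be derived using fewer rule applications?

omega

omega: From beta, Rule 4 gives omega. [1 rule application]
iota: From beta, Rule 4 gives omega. From omega and tau, Rule 7 gives zeta. epsilon, omega, and zeta hold, so psi follows (Rule 3). beta and psi hold, so iota follows (Rule 2). [4 rule applications]
omega needs fewer.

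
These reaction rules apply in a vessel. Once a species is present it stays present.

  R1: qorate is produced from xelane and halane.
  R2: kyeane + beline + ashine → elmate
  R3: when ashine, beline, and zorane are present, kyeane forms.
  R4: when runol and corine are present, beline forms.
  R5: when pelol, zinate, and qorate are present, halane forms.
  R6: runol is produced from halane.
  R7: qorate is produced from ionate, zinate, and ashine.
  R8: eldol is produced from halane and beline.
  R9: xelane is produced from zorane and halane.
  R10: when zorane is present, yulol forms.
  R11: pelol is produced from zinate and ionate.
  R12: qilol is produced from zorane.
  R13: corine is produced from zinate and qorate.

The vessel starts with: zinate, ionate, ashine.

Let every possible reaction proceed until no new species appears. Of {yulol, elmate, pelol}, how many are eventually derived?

zinate and ionate present → pelol forms (R11).
yulol would need zorane (R10), but zorane never forms.
elmate would need kyeane, beline, and ashine (R2), but kyeane never forms.
pelol: reached.
Reached: pelol — 1 of the 3.

1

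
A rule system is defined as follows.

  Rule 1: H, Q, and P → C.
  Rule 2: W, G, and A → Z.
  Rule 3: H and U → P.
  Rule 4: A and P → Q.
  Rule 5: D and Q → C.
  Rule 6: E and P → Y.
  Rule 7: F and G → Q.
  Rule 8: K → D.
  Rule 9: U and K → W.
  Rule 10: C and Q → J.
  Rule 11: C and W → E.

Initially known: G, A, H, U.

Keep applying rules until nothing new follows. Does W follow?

No

W would need U and K (Rule 9), but K is never established.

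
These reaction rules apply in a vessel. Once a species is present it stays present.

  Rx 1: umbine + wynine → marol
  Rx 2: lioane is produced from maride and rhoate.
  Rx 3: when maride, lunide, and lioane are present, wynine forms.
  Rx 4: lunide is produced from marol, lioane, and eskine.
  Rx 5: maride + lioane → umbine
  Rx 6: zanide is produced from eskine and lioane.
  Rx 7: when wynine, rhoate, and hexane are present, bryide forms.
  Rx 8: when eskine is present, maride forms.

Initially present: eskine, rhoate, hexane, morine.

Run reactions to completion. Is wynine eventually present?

No

wynine would need maride, lunide, and lioane (Rx 3), but lunide never forms.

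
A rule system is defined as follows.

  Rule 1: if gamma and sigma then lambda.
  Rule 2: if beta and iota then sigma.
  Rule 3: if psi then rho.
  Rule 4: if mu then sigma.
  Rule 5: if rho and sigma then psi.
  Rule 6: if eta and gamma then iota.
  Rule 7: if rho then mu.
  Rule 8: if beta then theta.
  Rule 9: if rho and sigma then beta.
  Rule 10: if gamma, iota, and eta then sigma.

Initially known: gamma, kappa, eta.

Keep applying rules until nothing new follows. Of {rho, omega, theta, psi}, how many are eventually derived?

rho would need psi (Rule 3), but psi is never established.
No rule produces omega, and it is not given.
theta would need beta (Rule 8), but beta is never established.
psi would need rho and sigma (Rule 5), but rho is never established.
None of the 4 are reached.

0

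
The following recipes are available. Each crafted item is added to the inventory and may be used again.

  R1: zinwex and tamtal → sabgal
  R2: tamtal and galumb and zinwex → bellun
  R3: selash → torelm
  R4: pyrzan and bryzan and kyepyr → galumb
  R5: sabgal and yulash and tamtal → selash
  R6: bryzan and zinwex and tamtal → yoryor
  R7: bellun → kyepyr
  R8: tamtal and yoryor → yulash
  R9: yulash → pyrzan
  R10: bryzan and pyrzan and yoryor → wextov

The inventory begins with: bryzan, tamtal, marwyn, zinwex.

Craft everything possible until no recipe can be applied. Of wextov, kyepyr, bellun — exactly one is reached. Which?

wextov

bryzan and zinwex and tamtal → yoryor (R6).
Using R8, tamtal and yoryor make yulash.
Using R9, yulash makes pyrzan.
bryzan and pyrzan and yoryor → wextov (R10).
bellun would need tamtal, galumb, and zinwex (R2), but galumb is never obtained. kyepyr would need bellun (R7), but bellun is never obtained.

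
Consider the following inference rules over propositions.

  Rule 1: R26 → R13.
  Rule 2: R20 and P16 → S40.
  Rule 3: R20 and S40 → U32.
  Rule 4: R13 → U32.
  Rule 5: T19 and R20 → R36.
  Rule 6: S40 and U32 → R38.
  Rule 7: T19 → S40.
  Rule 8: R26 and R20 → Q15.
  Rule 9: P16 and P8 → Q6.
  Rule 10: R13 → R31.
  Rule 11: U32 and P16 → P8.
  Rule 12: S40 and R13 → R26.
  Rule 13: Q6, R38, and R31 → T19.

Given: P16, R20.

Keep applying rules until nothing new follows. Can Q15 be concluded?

Q15 would need R26 and R20 (Rule 8), but R26 is never established.

No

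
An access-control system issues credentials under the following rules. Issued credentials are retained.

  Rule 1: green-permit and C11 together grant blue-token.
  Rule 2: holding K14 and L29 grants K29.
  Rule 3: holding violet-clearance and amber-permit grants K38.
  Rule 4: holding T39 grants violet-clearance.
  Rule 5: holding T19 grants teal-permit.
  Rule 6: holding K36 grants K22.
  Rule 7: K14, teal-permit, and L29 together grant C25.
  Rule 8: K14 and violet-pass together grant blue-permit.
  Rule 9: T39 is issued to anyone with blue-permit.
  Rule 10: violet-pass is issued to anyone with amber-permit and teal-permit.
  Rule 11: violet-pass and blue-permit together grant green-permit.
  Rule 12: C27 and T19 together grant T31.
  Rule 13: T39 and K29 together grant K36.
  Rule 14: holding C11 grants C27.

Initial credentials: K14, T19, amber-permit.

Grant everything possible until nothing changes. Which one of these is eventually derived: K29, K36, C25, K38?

K38

Holding T19 grants teal-permit (Rule 5).
Holding amber-permit and teal-permit grants violet-pass (Rule 10).
Holding K14 and violet-pass grants blue-permit (Rule 8).
Holding blue-permit grants T39 (Rule 9).
Holding T39 grants violet-clearance (Rule 4).
Holding violet-clearance and amber-permit grants K38 (Rule 3).
K36 would need T39 and K29 (Rule 13), but K29 is never granted. K29 would need K14 and L29 (Rule 2), but L29 is never granted. C25 would need K14, teal-permit, and L29 (Rule 7), but L29 is never granted.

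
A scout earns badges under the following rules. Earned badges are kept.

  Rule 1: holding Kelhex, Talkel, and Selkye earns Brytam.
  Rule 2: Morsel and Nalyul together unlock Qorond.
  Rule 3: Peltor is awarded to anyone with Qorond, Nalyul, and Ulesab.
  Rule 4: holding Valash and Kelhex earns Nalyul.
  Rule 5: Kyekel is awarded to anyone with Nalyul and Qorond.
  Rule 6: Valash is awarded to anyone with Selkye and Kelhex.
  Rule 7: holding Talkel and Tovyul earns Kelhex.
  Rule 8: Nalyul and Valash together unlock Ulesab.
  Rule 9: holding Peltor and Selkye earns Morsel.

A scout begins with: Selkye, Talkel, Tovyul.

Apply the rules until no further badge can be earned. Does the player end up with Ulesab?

With Talkel and Tovyul, Kelhex is earned (Rule 7).
With Selkye and Kelhex, Valash is earned (Rule 6).
With Valash and Kelhex, Nalyul is earned (Rule 4).
With Nalyul and Valash, Ulesab is earned (Rule 8).

Yes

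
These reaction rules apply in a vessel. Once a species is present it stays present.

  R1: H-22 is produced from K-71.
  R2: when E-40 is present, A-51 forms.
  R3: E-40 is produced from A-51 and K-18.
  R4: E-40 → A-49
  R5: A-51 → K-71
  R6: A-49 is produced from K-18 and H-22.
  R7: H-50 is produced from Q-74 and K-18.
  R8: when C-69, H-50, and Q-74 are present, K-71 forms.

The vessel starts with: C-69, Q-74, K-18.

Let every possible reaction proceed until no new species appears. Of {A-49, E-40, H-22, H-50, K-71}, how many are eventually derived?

Q-74 and K-18 present → H-50 forms (R7).
C-69, H-50, and Q-74 present → K-71 forms (R8).
K-71 present → H-22 forms (R1).
K-18 and H-22 present → A-49 forms (R6).
A-49: reached.
E-40 would need A-51 and K-18 (R3), but A-51 never forms.
H-22: reached.
H-50: reached.
K-71: reached.
Reached: A-49, H-22, H-50, and K-71 — 4 of the 5.

4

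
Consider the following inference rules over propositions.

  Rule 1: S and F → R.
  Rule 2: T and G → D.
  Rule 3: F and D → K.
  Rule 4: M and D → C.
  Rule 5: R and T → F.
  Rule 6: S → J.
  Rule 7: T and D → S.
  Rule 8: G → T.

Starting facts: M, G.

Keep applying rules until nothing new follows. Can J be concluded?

Yes

From G, Rule 8 gives T.
From T and G, Rule 2 gives D.
T and D hold, so S follows (Rule 7).
S holds, so J follows (Rule 6).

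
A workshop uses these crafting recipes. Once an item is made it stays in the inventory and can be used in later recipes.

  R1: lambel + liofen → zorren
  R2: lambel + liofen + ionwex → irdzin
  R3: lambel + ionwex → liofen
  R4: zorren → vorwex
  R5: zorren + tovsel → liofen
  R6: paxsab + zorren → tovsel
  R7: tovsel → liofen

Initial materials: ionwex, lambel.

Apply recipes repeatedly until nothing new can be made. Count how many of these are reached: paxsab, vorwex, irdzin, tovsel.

lambel + ionwex → liofen (R3).
lambel + liofen + ionwex → irdzin (R2).
Using R1, lambel and liofen make zorren.
zorren → vorwex (R4).
No rule produces paxsab, and it is not given.
vorwex: reached.
irdzin: reached.
tovsel would need paxsab and zorren (R6), but paxsab is never obtained.
Reached: vorwex and irdzin — 2 of the 4.

2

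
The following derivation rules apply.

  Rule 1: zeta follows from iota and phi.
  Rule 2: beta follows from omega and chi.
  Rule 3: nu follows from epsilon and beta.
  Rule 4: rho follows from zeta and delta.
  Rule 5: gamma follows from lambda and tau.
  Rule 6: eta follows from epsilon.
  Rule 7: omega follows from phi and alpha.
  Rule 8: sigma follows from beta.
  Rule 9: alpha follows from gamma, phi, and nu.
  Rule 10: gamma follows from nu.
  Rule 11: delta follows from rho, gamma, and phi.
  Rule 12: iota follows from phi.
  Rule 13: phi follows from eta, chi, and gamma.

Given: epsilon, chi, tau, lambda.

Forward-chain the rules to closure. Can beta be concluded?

beta would need omega and chi (Rule 2), but omega is never established.

No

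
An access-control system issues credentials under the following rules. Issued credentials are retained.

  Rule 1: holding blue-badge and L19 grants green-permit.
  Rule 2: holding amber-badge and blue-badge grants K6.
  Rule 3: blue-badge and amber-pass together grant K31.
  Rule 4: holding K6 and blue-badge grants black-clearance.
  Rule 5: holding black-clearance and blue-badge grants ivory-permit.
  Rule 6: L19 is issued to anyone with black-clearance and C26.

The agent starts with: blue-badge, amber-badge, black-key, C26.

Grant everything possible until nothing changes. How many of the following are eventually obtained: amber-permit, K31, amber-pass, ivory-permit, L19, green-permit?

3

Holding amber-badge and blue-badge grants K6 (Rule 2).
Holding K6 and blue-badge grants black-clearance (Rule 4).
Holding black-clearance and blue-badge grants ivory-permit (Rule 5).
Holding black-clearance and C26 grants L19 (Rule 6).
Holding blue-badge and L19 grants green-permit (Rule 1).
No rule produces amber-permit, and it is not given.
K31 would need blue-badge and amber-pass (Rule 3), but amber-pass is never granted.
No rule produces amber-pass, and it is not given.
ivory-permit: reached.
L19: reached.
green-permit: reached.
Reached: ivory-permit, L19, and green-permit — 3 of the 6.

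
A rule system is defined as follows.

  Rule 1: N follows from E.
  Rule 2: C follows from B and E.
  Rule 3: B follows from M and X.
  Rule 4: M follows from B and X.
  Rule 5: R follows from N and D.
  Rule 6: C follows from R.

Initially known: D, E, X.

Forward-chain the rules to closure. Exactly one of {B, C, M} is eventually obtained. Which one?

C

From E, Rule 1 gives N.
From N and D, Rule 5 gives R.
R holds, so C follows (Rule 6).
B would need M and X (Rule 3), but M is never established. M would need B and X (Rule 4), but B is never established.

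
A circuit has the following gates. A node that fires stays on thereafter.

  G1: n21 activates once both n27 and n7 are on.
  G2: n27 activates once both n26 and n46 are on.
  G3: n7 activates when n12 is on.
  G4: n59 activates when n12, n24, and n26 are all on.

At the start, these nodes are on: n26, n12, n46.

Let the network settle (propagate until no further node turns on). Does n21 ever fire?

Yes

G2: n26 and n46 on → n27 on.
n12 is on, so n7 activates (G3).
G1: n27 and n7 on → n21 on.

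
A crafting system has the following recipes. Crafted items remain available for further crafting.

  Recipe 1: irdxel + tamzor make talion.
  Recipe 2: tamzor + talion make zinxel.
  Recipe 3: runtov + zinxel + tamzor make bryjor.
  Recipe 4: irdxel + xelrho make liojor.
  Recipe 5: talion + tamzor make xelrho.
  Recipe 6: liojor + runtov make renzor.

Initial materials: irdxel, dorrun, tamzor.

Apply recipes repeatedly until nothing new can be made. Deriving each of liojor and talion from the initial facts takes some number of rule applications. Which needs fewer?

talion

talion: irdxel + tamzor → talion (Recipe 1). [1 rule application]
liojor: irdxel + tamzor → talion (Recipe 1). Using Recipe 5, talion and tamzor make xelrho. irdxel + xelrho → liojor (Recipe 4). [3 rule applications]
talion needs fewer.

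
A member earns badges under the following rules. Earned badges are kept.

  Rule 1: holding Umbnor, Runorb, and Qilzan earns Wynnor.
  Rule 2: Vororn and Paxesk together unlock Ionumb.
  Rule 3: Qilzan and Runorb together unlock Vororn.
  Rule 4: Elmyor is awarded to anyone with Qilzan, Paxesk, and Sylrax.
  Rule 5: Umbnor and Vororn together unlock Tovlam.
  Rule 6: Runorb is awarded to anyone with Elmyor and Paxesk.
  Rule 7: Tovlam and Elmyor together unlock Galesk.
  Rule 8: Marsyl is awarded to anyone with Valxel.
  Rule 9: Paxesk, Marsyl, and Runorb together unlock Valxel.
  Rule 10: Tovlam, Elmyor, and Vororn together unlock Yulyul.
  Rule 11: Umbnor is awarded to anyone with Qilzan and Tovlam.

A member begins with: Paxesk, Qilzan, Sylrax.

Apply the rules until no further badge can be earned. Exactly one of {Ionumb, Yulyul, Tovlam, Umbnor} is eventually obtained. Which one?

Ionumb

With Qilzan, Paxesk, and Sylrax, Elmyor is earned (Rule 4).
With Elmyor and Paxesk, Runorb is earned (Rule 6).
With Qilzan and Runorb, Vororn is earned (Rule 3).
With Vororn and Paxesk, Ionumb is earned (Rule 2).
Tovlam would need Umbnor and Vororn (Rule 5), but Umbnor is never earned. Yulyul would need Tovlam, Elmyor, and Vororn (Rule 10), but Tovlam is never earned. Umbnor would need Qilzan and Tovlam (Rule 11), but Tovlam is never earned.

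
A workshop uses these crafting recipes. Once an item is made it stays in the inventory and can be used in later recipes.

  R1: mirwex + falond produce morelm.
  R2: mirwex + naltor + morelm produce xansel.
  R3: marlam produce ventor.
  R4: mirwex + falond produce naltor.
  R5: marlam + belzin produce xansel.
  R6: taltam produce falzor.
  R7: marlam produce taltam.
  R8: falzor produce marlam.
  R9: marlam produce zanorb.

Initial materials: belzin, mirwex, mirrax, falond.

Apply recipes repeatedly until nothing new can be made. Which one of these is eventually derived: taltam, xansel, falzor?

xansel

Using R4, mirwex and falond make naltor.
mirwex + falond → morelm (R1).
mirwex + naltor + morelm → xansel (R2).
falzor would need taltam (R6), but taltam is never obtained. taltam would need marlam (R7), but marlam is never obtained.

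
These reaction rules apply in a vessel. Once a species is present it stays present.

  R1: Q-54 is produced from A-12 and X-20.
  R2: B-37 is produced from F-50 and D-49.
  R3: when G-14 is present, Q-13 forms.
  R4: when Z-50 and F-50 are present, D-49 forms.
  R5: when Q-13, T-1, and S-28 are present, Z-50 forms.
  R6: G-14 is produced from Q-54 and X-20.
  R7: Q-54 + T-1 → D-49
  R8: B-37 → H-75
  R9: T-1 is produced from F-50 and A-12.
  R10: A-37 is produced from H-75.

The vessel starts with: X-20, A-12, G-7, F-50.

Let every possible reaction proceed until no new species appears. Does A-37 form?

Yes

F-50 and A-12 present → T-1 forms (R9).
A-12 and X-20 present → Q-54 forms (R1).
Q-54 and T-1 present → D-49 forms (R7).
F-50 and D-49 present → B-37 forms (R2).
B-37 present → H-75 forms (R8).
H-75 present → A-37 forms (R10).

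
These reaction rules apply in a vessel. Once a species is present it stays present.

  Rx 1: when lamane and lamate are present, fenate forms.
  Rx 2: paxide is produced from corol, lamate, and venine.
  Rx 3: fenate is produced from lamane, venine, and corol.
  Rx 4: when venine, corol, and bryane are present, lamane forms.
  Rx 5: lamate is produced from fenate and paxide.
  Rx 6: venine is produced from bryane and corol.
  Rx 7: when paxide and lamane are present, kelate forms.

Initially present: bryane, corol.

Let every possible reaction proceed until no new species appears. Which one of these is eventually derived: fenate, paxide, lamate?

bryane and corol present → venine forms (Rx 6).
venine, corol, and bryane present → lamane forms (Rx 4).
lamane, venine, and corol present → fenate forms (Rx 3).
lamate would need fenate and paxide (Rx 5), but paxide never forms. paxide would need corol, lamate, and venine (Rx 2), but lamate never forms.

fenate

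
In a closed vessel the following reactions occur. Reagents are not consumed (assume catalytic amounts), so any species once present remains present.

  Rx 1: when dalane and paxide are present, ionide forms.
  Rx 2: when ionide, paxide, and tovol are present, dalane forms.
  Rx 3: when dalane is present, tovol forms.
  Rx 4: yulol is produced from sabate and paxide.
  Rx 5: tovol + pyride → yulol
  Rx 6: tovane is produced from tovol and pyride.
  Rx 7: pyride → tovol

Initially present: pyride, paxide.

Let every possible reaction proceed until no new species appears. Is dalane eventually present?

No

dalane would need ionide, paxide, and tovol (Rx 2), but ionide never forms.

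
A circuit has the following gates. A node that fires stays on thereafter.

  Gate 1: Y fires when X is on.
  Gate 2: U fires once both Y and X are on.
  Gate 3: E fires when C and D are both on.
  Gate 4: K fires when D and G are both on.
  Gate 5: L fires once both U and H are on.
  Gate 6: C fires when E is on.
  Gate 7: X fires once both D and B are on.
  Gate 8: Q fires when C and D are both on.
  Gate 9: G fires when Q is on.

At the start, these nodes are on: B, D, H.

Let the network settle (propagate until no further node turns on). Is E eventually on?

E would need C and D (Gate 3), but C never turns on.

No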